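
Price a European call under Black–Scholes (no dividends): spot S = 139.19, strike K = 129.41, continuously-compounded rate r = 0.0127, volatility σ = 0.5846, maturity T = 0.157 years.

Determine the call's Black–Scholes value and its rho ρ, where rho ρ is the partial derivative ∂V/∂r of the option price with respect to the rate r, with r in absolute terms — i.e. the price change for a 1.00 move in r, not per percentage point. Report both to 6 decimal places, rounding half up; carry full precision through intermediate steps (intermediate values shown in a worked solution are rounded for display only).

σ√T = 0.5846·√0.157 = 0.231637
d₁ = (ln(S/K) + (r+σ²/2)T) / (σ√T) = (ln(139.19/129.41) + (0.0127+0.5846²/2)·0.157) / 0.231637 = (0.072854 + 0.028822) / 0.231637 = 0.438945
d₂ = d₁ − σ√T = 0.438945 − 0.231637 = 0.207308
e^{−rT} = e^{−0.0127·0.157} = 0.998008
N(d₁) = 0.669649,  N(d₂) = 0.582115
Call price V = S·N(d₁) − K·e^{−rT}·N(d₂) = 93.208490 − 75.181476 = 18.027014
ρ = K·T·e^{−rT}·N(d₂) = 11.803492

price = 18.027014
ρ = 11.803492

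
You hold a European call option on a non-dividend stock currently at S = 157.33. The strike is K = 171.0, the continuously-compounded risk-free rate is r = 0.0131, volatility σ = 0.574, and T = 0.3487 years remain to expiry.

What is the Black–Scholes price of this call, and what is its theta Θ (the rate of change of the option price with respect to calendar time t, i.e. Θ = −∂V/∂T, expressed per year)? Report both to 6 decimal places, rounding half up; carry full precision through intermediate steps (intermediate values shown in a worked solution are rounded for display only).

price = 16.181345
Θ = -31.212136

σ√T = 0.574·√0.3487 = 0.338952
d₁ = (ln(S/K) + (r+σ²/2)T) / (σ√T) = (ln(157.33/171.0) + (0.0131+0.574²/2)·0.3487) / 0.338952 = (-0.083318 + 0.062012) / 0.338952 = -0.062858
d₂ = d₁ − σ√T = -0.062858 − 0.338952 = -0.401810
e^{−rT} = e^{−0.0131·0.3487} = 0.995442
N(d₁) = 0.474940,  N(d₂) = 0.343912
Call price V = S·N(d₁) − K·e^{−rT}·N(d₂) = 74.722257 − 58.540912 = 16.181345
φ(d₁) = (1/√(2π))·e^{−d₁²/2} = 0.398155
Θ = −S·φ(d₁)·σ/(2√T) − r·K·e^{−rT}·N(d₂) = −30.445250 − 0.766886 = -31.212136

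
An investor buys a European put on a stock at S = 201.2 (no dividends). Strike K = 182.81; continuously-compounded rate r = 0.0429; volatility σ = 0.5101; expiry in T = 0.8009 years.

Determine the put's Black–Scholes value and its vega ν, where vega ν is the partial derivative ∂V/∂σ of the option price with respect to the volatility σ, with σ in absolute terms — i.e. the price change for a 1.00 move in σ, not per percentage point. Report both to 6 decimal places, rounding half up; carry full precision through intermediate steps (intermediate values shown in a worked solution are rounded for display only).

price = 23.178874
ν = 62.961103

σ√T = 0.5101·√0.8009 = 0.456504
d₁ = (ln(S/K) + (r+σ²/2)T) / (σ√T) = (ln(201.2/182.81) + (0.0429+0.5101²/2)·0.8009) / 0.456504 = (0.095852 + 0.138557) / 0.456504 = 0.513487
d₂ = d₁ − σ√T = 0.513487 − 0.456504 = 0.056983
e^{−rT} = e^{−0.0429·0.8009} = 0.966225
N(−d₁) = 0.303806,  N(−d₂) = 0.477280
Put price V = K·e^{−rT}·N(−d₂) − S·N(−d₁) = 84.304545 − 61.125671 = 23.178874
φ(d₁) = (1/√(2π))·e^{−d₁²/2} = 0.349667
ν = S·φ(d₁)·√T = 62.961103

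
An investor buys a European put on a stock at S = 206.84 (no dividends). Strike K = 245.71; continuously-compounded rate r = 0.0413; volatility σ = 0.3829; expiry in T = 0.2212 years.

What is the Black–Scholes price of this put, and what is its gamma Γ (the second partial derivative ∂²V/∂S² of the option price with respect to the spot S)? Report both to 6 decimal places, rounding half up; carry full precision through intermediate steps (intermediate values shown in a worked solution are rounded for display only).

price = 40.643368
Γ = 0.007681

σ√T = 0.3829·√0.2212 = 0.180085
d₁ = (ln(S/K) + (r+σ²/2)T) / (σ√T) = (ln(206.84/245.71) + (0.0413+0.3829²/2)·0.2212) / 0.180085 = (-0.172206 + 0.025351) / 0.180085 = -0.815478
d₂ = d₁ − σ√T = -0.815478 − 0.180085 = -0.995563
e^{−rT} = e^{−0.0413·0.2212} = 0.990906
N(−d₁) = 0.792601,  N(−d₂) = 0.840269
Put price V = K·e^{−rT}·N(−d₂) − S·N(−d₁) = 204.584898 − 163.941530 = 40.643368
φ(d₁) = (1/√(2π))·e^{−d₁²/2} = 0.286092
Γ = φ(d₁) / (S·σ·√T) = 0.007681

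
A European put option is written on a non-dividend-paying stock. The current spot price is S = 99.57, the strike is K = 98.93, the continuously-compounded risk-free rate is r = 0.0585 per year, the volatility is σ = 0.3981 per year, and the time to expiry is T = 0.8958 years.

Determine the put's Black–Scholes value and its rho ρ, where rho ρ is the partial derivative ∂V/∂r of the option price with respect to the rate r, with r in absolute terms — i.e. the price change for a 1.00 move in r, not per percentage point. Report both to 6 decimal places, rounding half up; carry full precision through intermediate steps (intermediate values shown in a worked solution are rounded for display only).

σ√T = 0.3981·√0.8958 = 0.376789
d₁ = (ln(S/K) + (r+σ²/2)T) / (σ√T) = (ln(99.57/98.93) + (0.0585+0.3981²/2)·0.8958) / 0.376789 = (0.006448 + 0.123389) / 0.376789 = 0.344590
d₂ = d₁ − σ√T = 0.344590 − 0.376789 = -0.032199
e^{−rT} = e^{−0.0585·0.8958} = 0.948945
N(−d₁) = 0.365201,  N(−d₂) = 0.512843
Put price V = K·e^{−rT}·N(−d₂) − S·N(−d₁) = 48.145282 − 36.363102 = 11.782180
ρ = −K·T·e^{−rT}·N(−d₂) = -43.128544

price = 11.782180
ρ = -43.128544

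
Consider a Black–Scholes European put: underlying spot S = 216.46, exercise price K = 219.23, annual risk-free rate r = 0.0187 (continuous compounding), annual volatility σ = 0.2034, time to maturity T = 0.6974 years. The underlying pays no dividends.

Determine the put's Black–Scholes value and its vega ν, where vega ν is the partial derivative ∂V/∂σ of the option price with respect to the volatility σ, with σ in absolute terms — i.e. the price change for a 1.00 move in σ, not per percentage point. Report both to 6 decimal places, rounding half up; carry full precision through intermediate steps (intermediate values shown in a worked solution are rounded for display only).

σ√T = 0.2034·√0.6974 = 0.169860
d₁ = (ln(S/K) + (r+σ²/2)T) / (σ√T) = (ln(216.46/219.23) + (0.0187+0.2034²/2)·0.6974) / 0.169860 = (-0.012716 + 0.027468) / 0.169860 = 0.086848
d₂ = d₁ − σ√T = 0.086848 − 0.169860 = -0.083012
e^{−rT} = e^{−0.0187·0.6974} = 0.987043
N(−d₁) = 0.465396,  N(−d₂) = 0.533079
Put price V = K·e^{−rT}·N(−d₂) − S·N(−d₁) = 115.352736 − 100.739664 = 14.613071
φ(d₁) = (1/√(2π))·e^{−d₁²/2} = 0.397441
ν = S·φ(d₁)·√T = 71.844057

price = 14.613071
ν = 71.844057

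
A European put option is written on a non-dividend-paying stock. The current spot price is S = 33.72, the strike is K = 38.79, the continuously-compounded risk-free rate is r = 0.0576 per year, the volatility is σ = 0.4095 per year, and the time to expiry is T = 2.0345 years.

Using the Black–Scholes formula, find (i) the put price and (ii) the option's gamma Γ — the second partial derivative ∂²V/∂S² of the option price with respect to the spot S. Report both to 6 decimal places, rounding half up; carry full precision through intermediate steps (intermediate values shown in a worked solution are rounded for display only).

price = 8.232932
Γ = 0.019618

σ√T = 0.4095·√2.0345 = 0.584094
d₁ = (ln(S/K) + (r+σ²/2)T) / (σ√T) = (ln(33.72/38.79) + (0.0576+0.4095²/2)·2.0345) / 0.584094 = (-0.140071 + 0.287770) / 0.584094 = 0.252868
d₂ = d₁ − σ√T = 0.252868 − 0.584094 = -0.331226
e^{−rT} = e^{−0.0576·2.0345} = 0.889419
N(−d₁) = 0.400185,  N(−d₂) = 0.629763
Put price V = K·e^{−rT}·N(−d₂) − S·N(−d₁) = 21.727172 − 13.494240 = 8.232932
φ(d₁) = (1/√(2π))·e^{−d₁²/2} = 0.386389
Γ = φ(d₁) / (S·σ·√T) = 0.019618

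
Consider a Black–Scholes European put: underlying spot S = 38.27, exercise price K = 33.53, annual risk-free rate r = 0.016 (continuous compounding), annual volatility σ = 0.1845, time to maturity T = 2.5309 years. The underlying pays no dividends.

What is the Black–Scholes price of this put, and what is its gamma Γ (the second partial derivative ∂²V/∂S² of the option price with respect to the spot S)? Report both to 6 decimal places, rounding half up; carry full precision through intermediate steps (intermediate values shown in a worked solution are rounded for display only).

σ√T = 0.1845·√2.5309 = 0.293517
d₁ = (ln(S/K) + (r+σ²/2)T) / (σ√T) = (ln(38.27/33.53) + (0.016+0.1845²/2)·2.5309) / 0.293517 = (0.132226 + 0.083571) / 0.293517 = 0.735208
d₂ = d₁ − σ√T = 0.735208 − 0.293517 = 0.441691
e^{−rT} = e^{−0.016·2.5309} = 0.960315
N(−d₁) = 0.231106,  N(−d₂) = 0.329357
Put price V = K·e^{−rT}·N(−d₂) − S·N(−d₁) = 10.605065 − 8.844441 = 1.760624
φ(d₁) = (1/√(2π))·e^{−d₁²/2} = 0.304464
Γ = φ(d₁) / (S·σ·√T) = 0.027105

price = 1.760624
Γ = 0.027105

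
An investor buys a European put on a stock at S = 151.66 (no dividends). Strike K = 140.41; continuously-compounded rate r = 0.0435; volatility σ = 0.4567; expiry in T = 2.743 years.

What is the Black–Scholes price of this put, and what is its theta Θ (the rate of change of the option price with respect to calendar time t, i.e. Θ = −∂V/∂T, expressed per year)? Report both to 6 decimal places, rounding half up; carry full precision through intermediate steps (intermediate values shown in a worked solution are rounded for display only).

price = 28.485449
Θ = -3.840321

σ√T = 0.4567·√2.743 = 0.756387
d₁ = (ln(S/K) + (r+σ²/2)T) / (σ√T) = (ln(151.66/140.41) + (0.0435+0.4567²/2)·2.743) / 0.756387 = (0.077074 + 0.405381) / 0.756387 = 0.637842
d₂ = d₁ − σ√T = 0.637842 − 0.756387 = -0.118545
e^{−rT} = e^{−0.0435·2.743} = 0.887523
N(−d₁) = 0.261788,  N(−d₂) = 0.547182
Put price V = K·e^{−rT}·N(−d₂) − S·N(−d₁) = 68.188246 − 39.702797 = 28.485449
φ(d₁) = (1/√(2π))·e^{−d₁²/2} = 0.325511
Θ = −S·φ(d₁)·σ/(2√T) + r·K·e^{−rT}·N(−d₂) = −6.806510 + 2.966189 = -3.840321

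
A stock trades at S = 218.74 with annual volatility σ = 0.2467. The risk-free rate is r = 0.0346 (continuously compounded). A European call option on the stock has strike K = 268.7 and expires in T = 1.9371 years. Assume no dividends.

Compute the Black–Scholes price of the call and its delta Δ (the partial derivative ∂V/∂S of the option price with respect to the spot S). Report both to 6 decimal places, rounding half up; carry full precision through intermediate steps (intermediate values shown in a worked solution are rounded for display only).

price = 18.311563
Δ = 0.408176

σ√T = 0.2467·√1.9371 = 0.343356
d₁ = (ln(S/K) + (r+σ²/2)T) / (σ√T) = (ln(218.74/268.7) + (0.0346+0.2467²/2)·1.9371) / 0.343356 = (-0.205712 + 0.125970) / 0.343356 = -0.232240
d₂ = d₁ − σ√T = -0.232240 − 0.343356 = -0.575597
e^{−rT} = e^{−0.0346·1.9371} = 0.935173
N(d₁) = 0.408176,  N(d₂) = 0.282444
Call price V = S·N(d₁) − K·e^{−rT}·N(d₂) = 89.284342 − 70.972779 = 18.311563
Δ = N(d₁) = 0.408176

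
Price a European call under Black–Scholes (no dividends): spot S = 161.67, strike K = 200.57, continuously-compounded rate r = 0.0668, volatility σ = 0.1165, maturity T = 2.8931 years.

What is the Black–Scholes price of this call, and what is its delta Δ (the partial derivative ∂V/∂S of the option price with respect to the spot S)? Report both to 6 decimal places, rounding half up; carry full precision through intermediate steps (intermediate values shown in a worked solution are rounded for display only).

σ√T = 0.1165·√2.8931 = 0.198156
d₁ = (ln(S/K) + (r+σ²/2)T) / (σ√T) = (ln(161.67/200.57) + (0.0668+0.1165²/2)·2.8931) / 0.198156 = (-0.215606 + 0.212892) / 0.198156 = -0.013697
d₂ = d₁ − σ√T = -0.013697 − 0.198156 = -0.211853
e^{−rT} = e^{−0.0668·2.8931} = 0.824268
N(d₁) = 0.494536,  N(d₂) = 0.416111
Call price V = S·N(d₁) − K·e^{−rT}·N(d₂) = 79.951635 − 68.792919 = 11.158716
Δ = N(d₁) = 0.494536

price = 11.158716
Δ = 0.494536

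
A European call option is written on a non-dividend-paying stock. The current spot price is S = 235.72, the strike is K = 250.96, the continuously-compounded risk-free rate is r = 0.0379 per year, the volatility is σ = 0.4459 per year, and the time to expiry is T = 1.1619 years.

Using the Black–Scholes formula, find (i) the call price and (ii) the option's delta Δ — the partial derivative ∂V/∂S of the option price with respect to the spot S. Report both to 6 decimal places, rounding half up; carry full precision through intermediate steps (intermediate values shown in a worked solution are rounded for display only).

σ√T = 0.4459·√1.1619 = 0.480642
d₁ = (ln(S/K) + (r+σ²/2)T) / (σ√T) = (ln(235.72/250.96) + (0.0379+0.4459²/2)·1.1619) / 0.480642 = (-0.062649 + 0.159544) / 0.480642 = 0.201596
d₂ = d₁ − σ√T = 0.201596 − 0.480642 = -0.279046
e^{−rT} = e^{−0.0379·1.1619} = 0.956919
N(d₁) = 0.579884,  N(d₂) = 0.390105
Call price V = S·N(d₁) − K·e^{−rT}·N(d₂) = 136.690190 − 93.683068 = 43.007122
Δ = N(d₁) = 0.579884

price = 43.007122
Δ = 0.579884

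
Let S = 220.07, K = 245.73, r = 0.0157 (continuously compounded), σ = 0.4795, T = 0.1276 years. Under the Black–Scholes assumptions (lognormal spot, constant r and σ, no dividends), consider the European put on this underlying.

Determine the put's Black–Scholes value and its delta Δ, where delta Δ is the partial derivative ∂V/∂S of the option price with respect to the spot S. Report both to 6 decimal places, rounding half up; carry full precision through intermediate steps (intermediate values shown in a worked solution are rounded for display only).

σ√T = 0.4795·√0.1276 = 0.171283
d₁ = (ln(S/K) + (r+σ²/2)T) / (σ√T) = (ln(220.07/245.73) + (0.0157+0.4795²/2)·0.1276) / 0.171283 = (-0.110288 + 0.016672) / 0.171283 = -0.546555
d₂ = d₁ − σ√T = -0.546555 − 0.171283 = -0.717838
e^{−rT} = e^{−0.0157·0.1276} = 0.997999
N(−d₁) = 0.707658,  N(−d₂) = 0.763571
Put price V = K·e^{−rT}·N(−d₂) − S·N(−d₁) = 187.256860 − 155.734220 = 31.522640
Δ = −N(−d₁) = -0.707658

price = 31.522640
Δ = -0.707658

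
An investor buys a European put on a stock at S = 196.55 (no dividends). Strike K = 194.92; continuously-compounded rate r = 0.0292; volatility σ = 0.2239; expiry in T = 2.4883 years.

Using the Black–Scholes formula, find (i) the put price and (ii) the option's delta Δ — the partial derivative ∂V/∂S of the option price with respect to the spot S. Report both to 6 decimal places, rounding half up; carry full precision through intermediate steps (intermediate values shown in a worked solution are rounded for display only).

σ√T = 0.2239·√2.4883 = 0.353188
d₁ = (ln(S/K) + (r+σ²/2)T) / (σ√T) = (ln(196.55/194.92) + (0.0292+0.2239²/2)·2.4883) / 0.353188 = (0.008328 + 0.135029) / 0.353188 = 0.405894
d₂ = d₁ − σ√T = 0.405894 − 0.353188 = 0.052706
e^{−rT} = e^{−0.0292·2.4883} = 0.929918
N(−d₁) = 0.342410,  N(−d₂) = 0.478983
Put price V = K·e^{−rT}·N(−d₂) − S·N(−d₁) = 86.820304 − 67.300732 = 19.519572
Δ = −N(−d₁) = -0.342410

price = 19.519572
Δ = -0.342410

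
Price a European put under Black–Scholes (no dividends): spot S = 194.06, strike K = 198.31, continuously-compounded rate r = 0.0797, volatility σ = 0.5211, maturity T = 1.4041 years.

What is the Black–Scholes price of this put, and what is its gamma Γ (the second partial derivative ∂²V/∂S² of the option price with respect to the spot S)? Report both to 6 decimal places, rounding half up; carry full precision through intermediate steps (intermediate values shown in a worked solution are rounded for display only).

price = 37.117052
Γ = 0.003002

σ√T = 0.5211·√1.4041 = 0.617476
d₁ = (ln(S/K) + (r+σ²/2)T) / (σ√T) = (ln(194.06/198.31) + (0.0797+0.5211²/2)·1.4041) / 0.617476 = (-0.021664 + 0.302545) / 0.617476 = 0.454886
d₂ = d₁ − σ√T = 0.454886 − 0.617476 = -0.162590
e^{−rT} = e^{−0.0797·1.4041} = 0.894128
N(−d₁) = 0.324596,  N(−d₂) = 0.564579
Put price V = K·e^{−rT}·N(−d₂) − S·N(−d₁) = 100.108100 − 62.991048 = 37.117052
φ(d₁) = (1/√(2π))·e^{−d₁²/2} = 0.359731
Γ = φ(d₁) / (S·σ·√T) = 0.003002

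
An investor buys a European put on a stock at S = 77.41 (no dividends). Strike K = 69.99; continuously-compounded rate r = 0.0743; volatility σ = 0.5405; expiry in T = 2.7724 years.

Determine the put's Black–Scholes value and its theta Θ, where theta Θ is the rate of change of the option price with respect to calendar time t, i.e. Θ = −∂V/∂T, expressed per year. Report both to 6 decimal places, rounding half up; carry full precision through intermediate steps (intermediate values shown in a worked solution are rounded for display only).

price = 14.349260
Θ = -1.366401

σ√T = 0.5405·√2.7724 = 0.899961
d₁ = (ln(S/K) + (r+σ²/2)T) / (σ√T) = (ln(77.41/69.99) + (0.0743+0.5405²/2)·2.7724) / 0.899961 = (0.100764 + 0.610954) / 0.899961 = 0.790832
d₂ = d₁ − σ√T = 0.790832 − 0.899961 = -0.109129
e^{−rT} = e^{−0.0743·2.7724} = 0.813842
N(−d₁) = 0.214521,  N(−d₂) = 0.543450
Put price V = K·e^{−rT}·N(−d₂) − S·N(−d₁) = 30.955335 − 16.606076 = 14.349260
φ(d₁) = (1/√(2π))·e^{−d₁²/2} = 0.291812
Θ = −S·φ(d₁)·σ/(2√T) + r·K·e^{−rT}·N(−d₂) = −3.666382 + 2.299981 = -1.366401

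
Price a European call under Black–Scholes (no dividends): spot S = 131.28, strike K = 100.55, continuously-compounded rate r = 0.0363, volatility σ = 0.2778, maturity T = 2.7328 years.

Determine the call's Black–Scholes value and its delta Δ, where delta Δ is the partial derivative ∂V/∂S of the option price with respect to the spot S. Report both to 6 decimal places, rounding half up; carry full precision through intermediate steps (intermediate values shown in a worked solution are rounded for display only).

price = 46.203017
Δ = 0.847631

σ√T = 0.2778·√2.7328 = 0.459236
d₁ = (ln(S/K) + (r+σ²/2)T) / (σ√T) = (ln(131.28/100.55) + (0.0363+0.2778²/2)·2.7328) / 0.459236 = (0.266677 + 0.204650) / 0.459236 = 1.026328
d₂ = d₁ − σ√T = 1.026328 − 0.459236 = 0.567092
e^{−rT} = e^{−0.0363·2.7328} = 0.905561
N(d₁) = 0.847631,  N(d₂) = 0.714674
Call price V = S·N(d₁) − K·e^{−rT}·N(d₂) = 111.277057 − 65.074041 = 46.203017
Δ = N(d₁) = 0.847631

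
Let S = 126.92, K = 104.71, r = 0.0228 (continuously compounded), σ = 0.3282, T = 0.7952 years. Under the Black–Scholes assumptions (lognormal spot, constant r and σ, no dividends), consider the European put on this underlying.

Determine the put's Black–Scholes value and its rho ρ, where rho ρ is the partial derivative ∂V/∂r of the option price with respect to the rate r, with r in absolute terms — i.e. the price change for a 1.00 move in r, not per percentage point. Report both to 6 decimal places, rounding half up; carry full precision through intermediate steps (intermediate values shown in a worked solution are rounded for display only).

price = 4.595471
ρ = -23.170302

σ√T = 0.3282·√0.7952 = 0.292669
d₁ = (ln(S/K) + (r+σ²/2)T) / (σ√T) = (ln(126.92/104.71) + (0.0228+0.3282²/2)·0.7952) / 0.292669 = (0.192362 + 0.060958) / 0.292669 = 0.865553
d₂ = d₁ − σ√T = 0.865553 − 0.292669 = 0.572884
e^{−rT} = e^{−0.0228·0.7952} = 0.982033
N(−d₁) = 0.193368,  N(−d₂) = 0.283362
Put price V = K·e^{−rT}·N(−d₂) − S·N(−d₁) = 29.137704 − 24.542233 = 4.595471
ρ = −K·T·e^{−rT}·N(−d₂) = -23.170302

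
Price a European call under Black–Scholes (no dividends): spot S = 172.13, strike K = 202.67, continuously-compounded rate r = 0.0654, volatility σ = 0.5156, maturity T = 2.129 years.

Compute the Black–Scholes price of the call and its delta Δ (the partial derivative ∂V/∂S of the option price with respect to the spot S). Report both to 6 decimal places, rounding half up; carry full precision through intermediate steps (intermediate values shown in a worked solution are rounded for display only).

σ√T = 0.5156·√2.129 = 0.752317
d₁ = (ln(S/K) + (r+σ²/2)T) / (σ√T) = (ln(172.13/202.67) + (0.0654+0.5156²/2)·2.129) / 0.752317 = (-0.163329 + 0.422227) / 0.752317 = 0.344134
d₂ = d₁ − σ√T = 0.344134 − 0.752317 = -0.408183
e^{−rT} = e^{−0.0654·2.129} = 0.870022
N(d₁) = 0.634627,  N(d₂) = 0.341570
Call price V = S·N(d₁) − K·e^{−rT}·N(d₂) = 109.238391 − 60.228107 = 49.010284
Δ = N(d₁) = 0.634627

price = 49.010284
Δ = 0.634627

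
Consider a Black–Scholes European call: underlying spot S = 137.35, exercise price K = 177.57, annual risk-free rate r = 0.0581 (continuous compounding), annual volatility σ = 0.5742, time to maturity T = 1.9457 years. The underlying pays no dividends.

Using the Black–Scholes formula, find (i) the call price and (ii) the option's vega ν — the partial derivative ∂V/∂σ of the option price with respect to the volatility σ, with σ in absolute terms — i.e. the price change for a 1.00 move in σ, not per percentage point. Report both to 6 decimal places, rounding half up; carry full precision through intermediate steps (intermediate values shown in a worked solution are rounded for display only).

price = 36.126775
ν = 74.589198

σ√T = 0.5742·√1.9457 = 0.800942
d₁ = (ln(S/K) + (r+σ²/2)T) / (σ√T) = (ln(137.35/177.57) + (0.0581+0.5742²/2)·1.9457) / 0.800942 = (-0.256832 + 0.433799) / 0.800942 = 0.220948
d₂ = d₁ − σ√T = 0.220948 − 0.800942 = -0.579994
e^{−rT} = e^{−0.0581·1.9457} = 0.893110
N(d₁) = 0.587434,  N(d₂) = 0.280959
Call price V = S·N(d₁) − K·e^{−rT}·N(d₂) = 80.684014 − 44.557239 = 36.126775
φ(d₁) = (1/√(2π))·e^{−d₁²/2} = 0.389322
ν = S·φ(d₁)·√T = 74.589198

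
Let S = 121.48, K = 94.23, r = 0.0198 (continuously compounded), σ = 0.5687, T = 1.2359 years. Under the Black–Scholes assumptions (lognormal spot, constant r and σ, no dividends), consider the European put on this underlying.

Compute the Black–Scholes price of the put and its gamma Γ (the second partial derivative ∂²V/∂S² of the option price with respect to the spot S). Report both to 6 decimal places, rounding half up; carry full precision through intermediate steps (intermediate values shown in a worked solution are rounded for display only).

σ√T = 0.5687·√1.2359 = 0.632230
d₁ = (ln(S/K) + (r+σ²/2)T) / (σ√T) = (ln(121.48/94.23) + (0.0198+0.5687²/2)·1.2359) / 0.632230 = (0.254011 + 0.224328) / 0.632230 = 0.756591
d₂ = d₁ − σ√T = 0.756591 − 0.632230 = 0.124361
e^{−rT} = e^{−0.0198·1.2359} = 0.975826
N(−d₁) = 0.224648,  N(−d₂) = 0.450515
Put price V = K·e^{−rT}·N(−d₂) − S·N(−d₁) = 41.425778 − 27.290189 = 14.135590
φ(d₁) = (1/√(2π))·e^{−d₁²/2} = 0.299646
Γ = φ(d₁) / (S·σ·√T) = 0.003901

price = 14.135590
Γ = 0.003901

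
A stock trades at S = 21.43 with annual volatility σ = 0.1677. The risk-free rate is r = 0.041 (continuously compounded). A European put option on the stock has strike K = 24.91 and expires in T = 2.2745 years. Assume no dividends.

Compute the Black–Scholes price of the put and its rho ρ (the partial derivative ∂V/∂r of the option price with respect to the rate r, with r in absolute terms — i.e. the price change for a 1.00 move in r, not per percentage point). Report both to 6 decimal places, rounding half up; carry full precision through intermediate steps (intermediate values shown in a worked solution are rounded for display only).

σ√T = 0.1677·√2.2745 = 0.252916
d₁ = (ln(S/K) + (r+σ²/2)T) / (σ√T) = (ln(21.43/24.91) + (0.041+0.1677²/2)·2.2745) / 0.252916 = (-0.150478 + 0.125238) / 0.252916 = -0.099795
d₂ = d₁ − σ√T = -0.099795 − 0.252916 = -0.352711
e^{−rT} = e^{−0.041·2.2745} = 0.910962
N(−d₁) = 0.539747,  N(−d₂) = 0.637847
Put price V = K·e^{−rT}·N(−d₂) − S·N(−d₁) = 14.474070 − 11.566769 = 2.907301
ρ = −K·T·e^{−rT}·N(−d₂) = -32.921272

price = 2.907301
ρ = -32.921272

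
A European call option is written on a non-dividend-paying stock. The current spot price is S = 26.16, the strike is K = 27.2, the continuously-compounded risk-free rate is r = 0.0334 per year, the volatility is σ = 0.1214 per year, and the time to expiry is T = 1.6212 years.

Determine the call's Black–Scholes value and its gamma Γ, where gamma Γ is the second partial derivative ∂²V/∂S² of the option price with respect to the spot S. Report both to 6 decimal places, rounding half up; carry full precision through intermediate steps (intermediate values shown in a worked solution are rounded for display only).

σ√T = 0.1214·√1.6212 = 0.154574
d₁ = (ln(S/K) + (r+σ²/2)T) / (σ√T) = (ln(26.16/27.2) + (0.0334+0.1214²/2)·1.6212) / 0.154574 = (-0.038985 + 0.066095) / 0.154574 = 0.175380
d₂ = d₁ − σ√T = 0.175380 − 0.154574 = 0.020806
e^{−rT} = e^{−0.0334·1.6212} = 0.947292
N(d₁) = 0.569609,  N(d₂) = 0.508300
Call price V = S·N(d₁) − K·e^{−rT}·N(d₂) = 14.900984 − 13.097022 = 1.803962
φ(d₁) = (1/√(2π))·e^{−d₁²/2} = 0.392854
Γ = φ(d₁) / (S·σ·√T) = 0.097153

price = 1.803962
Γ = 0.097153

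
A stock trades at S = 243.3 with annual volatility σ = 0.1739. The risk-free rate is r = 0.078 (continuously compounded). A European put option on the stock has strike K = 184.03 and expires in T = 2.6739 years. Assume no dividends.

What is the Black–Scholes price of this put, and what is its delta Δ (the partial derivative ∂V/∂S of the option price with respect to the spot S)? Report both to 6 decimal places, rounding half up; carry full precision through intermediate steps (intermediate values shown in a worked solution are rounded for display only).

price = 0.947863
Δ = -0.031623

σ√T = 0.1739·√2.6739 = 0.284362
d₁ = (ln(S/K) + (r+σ²/2)T) / (σ√T) = (ln(243.3/184.03) + (0.078+0.1739²/2)·2.6739) / 0.284362 = (0.279196 + 0.248995) / 0.284362 = 1.857460
d₂ = d₁ − σ√T = 1.857460 − 0.284362 = 1.573097
e^{−rT} = e^{−0.078·2.6739} = 0.811749
N(−d₁) = 0.031623,  N(−d₂) = 0.057848
Put price V = K·e^{−rT}·N(−d₂) − S·N(−d₁) = 8.641714 − 7.693852 = 0.947863
Δ = −N(−d₁) = -0.031623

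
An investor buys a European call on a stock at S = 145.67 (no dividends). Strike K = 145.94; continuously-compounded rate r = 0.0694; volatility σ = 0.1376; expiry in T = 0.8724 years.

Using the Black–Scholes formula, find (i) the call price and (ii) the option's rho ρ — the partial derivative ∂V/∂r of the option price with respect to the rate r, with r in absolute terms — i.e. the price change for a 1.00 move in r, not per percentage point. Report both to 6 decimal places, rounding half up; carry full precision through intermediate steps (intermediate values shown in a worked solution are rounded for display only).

price = 12.144836
ρ = 78.209424

σ√T = 0.1376·√0.8724 = 0.128522
d₁ = (ln(S/K) + (r+σ²/2)T) / (σ√T) = (ln(145.67/145.94) + (0.0694+0.1376²/2)·0.8724) / 0.128522 = (-0.001852 + 0.068803) / 0.128522 = 0.520937
d₂ = d₁ − σ√T = 0.520937 − 0.128522 = 0.392415
e^{−rT} = e^{−0.0694·0.8724} = 0.941252
N(d₁) = 0.698795,  N(d₂) = 0.652624
Call price V = S·N(d₁) − K·e^{−rT}·N(d₂) = 101.793419 − 89.648584 = 12.144836
ρ = K·T·e^{−rT}·N(d₂) = 78.209424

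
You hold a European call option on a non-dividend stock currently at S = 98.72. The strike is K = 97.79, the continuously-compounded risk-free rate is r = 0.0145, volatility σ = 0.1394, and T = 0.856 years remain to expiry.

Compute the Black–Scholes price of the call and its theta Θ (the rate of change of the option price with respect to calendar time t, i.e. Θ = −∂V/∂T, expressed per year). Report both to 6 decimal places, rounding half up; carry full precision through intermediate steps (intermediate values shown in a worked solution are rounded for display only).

σ√T = 0.1394·√0.856 = 0.128973
d₁ = (ln(S/K) + (r+σ²/2)T) / (σ√T) = (ln(98.72/97.79) + (0.0145+0.1394²/2)·0.856) / 0.128973 = (0.009465 + 0.020729) / 0.128973 = 0.234113
d₂ = d₁ − σ√T = 0.234113 − 0.128973 = 0.105140
e^{−rT} = e^{−0.0145·0.856} = 0.987665
N(d₁) = 0.592551,  N(d₂) = 0.541867
Call price V = S·N(d₁) − K·e^{−rT}·N(d₂) = 58.496663 − 52.335581 = 6.161082
φ(d₁) = (1/√(2π))·e^{−d₁²/2} = 0.388158
Θ = −S·φ(d₁)·σ/(2√T) − r·K·e^{−rT}·N(d₂) = −2.886752 − 0.758866 = -3.645618

price = 6.161082
Θ = -3.645618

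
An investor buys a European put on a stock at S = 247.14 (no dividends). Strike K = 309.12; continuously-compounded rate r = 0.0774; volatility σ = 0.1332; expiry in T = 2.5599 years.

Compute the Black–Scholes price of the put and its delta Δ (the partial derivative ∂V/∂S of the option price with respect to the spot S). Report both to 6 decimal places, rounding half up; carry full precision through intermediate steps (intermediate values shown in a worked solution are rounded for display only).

σ√T = 0.1332·√2.5599 = 0.213116
d₁ = (ln(S/K) + (r+σ²/2)T) / (σ√T) = (ln(247.14/309.12) + (0.0774+0.1332²/2)·2.5599) / 0.213116 = (-0.223775 + 0.220845) / 0.213116 = -0.013744
d₂ = d₁ − σ√T = -0.013744 − 0.213116 = -0.226860
e^{−rT} = e^{−0.0774·2.5599} = 0.820258
N(−d₁) = 0.505483,  N(−d₂) = 0.589734
Put price V = K·e^{−rT}·N(−d₂) − S·N(−d₁) = 149.531817 − 124.925073 = 24.606743
Δ = −N(−d₁) = -0.505483

price = 24.606743
Δ = -0.505483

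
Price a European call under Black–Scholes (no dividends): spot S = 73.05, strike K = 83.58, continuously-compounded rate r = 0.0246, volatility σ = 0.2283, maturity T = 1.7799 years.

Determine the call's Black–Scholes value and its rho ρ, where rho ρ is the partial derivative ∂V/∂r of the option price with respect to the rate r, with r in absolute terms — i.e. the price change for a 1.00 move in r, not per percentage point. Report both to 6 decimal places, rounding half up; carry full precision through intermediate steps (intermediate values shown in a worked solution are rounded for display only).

σ√T = 0.2283·√1.7799 = 0.304582
d₁ = (ln(S/K) + (r+σ²/2)T) / (σ√T) = (ln(73.05/83.58) + (0.0246+0.2283²/2)·1.7799) / 0.304582 = (-0.134660 + 0.090171) / 0.304582 = -0.146068
d₂ = d₁ − σ√T = -0.146068 − 0.304582 = -0.450650
e^{−rT} = e^{−0.0246·1.7799} = 0.957159
N(d₁) = 0.441934,  N(d₂) = 0.326121
Call price V = S·N(d₁) − K·e^{−rT}·N(d₂) = 32.283272 − 26.089480 = 6.193791
ρ = K·T·e^{−rT}·N(d₂) = 46.436666

price = 6.193791
ρ = 46.436666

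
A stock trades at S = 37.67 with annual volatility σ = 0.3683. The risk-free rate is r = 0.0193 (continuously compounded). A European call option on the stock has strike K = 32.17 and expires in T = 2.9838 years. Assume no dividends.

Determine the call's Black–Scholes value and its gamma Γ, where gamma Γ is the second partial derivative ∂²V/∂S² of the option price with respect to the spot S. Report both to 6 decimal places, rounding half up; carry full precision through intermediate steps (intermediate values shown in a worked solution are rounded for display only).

price = 12.604918
Γ = 0.013418

σ√T = 0.3683·√2.9838 = 0.636190
d₁ = (ln(S/K) + (r+σ²/2)T) / (σ√T) = (ln(37.67/32.17) + (0.0193+0.3683²/2)·2.9838) / 0.636190 = (0.157830 + 0.259956) / 0.636190 = 0.656700
d₂ = d₁ − σ√T = 0.656700 − 0.636190 = 0.020510
e^{−rT} = e^{−0.0193·2.9838} = 0.944039
N(d₁) = 0.744313,  N(d₂) = 0.508182
Call price V = S·N(d₁) − K·e^{−rT}·N(d₂) = 28.038272 − 15.433355 = 12.604918
φ(d₁) = (1/√(2π))·e^{−d₁²/2} = 0.321562
Γ = φ(d₁) / (S·σ·√T) = 0.013418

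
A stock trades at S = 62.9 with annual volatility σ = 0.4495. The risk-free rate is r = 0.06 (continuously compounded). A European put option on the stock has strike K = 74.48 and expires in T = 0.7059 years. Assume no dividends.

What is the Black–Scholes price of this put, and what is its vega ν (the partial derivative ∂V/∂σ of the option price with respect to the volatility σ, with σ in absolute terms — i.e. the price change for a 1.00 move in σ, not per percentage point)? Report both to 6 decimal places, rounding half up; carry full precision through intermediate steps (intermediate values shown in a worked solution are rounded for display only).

σ√T = 0.4495·√0.7059 = 0.377660
d₁ = (ln(S/K) + (r+σ²/2)T) / (σ√T) = (ln(62.9/74.48) + (0.06+0.4495²/2)·0.7059) / 0.377660 = (-0.168984 + 0.113668) / 0.377660 = -0.146472
d₂ = d₁ − σ√T = -0.146472 − 0.377660 = -0.524133
e^{−rT} = e^{−0.06·0.7059} = 0.958530
N(−d₁) = 0.558226,  N(−d₂) = 0.699907
Put price V = K·e^{−rT}·N(−d₂) − S·N(−d₁) = 49.967294 − 35.112402 = 14.854891
φ(d₁) = (1/√(2π))·e^{−d₁²/2} = 0.394686
ν = S·φ(d₁)·√T = 20.858044

price = 14.854891
ν = 20.858044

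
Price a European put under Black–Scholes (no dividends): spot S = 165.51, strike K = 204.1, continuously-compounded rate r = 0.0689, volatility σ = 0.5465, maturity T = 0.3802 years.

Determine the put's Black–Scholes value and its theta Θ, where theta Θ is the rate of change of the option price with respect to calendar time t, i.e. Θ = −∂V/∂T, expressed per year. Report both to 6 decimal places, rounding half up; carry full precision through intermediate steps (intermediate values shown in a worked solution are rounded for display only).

price = 44.507656
Θ = -16.828553

σ√T = 0.5465·√0.3802 = 0.336974
d₁ = (ln(S/K) + (r+σ²/2)T) / (σ√T) = (ln(165.51/204.1) + (0.0689+0.5465²/2)·0.3802) / 0.336974 = (-0.209578 + 0.082971) / 0.336974 = -0.375718
d₂ = d₁ − σ√T = -0.375718 − 0.336974 = -0.712691
e^{−rT} = e^{−0.0689·0.3802} = 0.974144
N(−d₁) = 0.646437,  N(−d₂) = 0.761982
Put price V = K·e^{−rT}·N(−d₂) − S·N(−d₁) = 151.499367 − 106.991711 = 44.507656
φ(d₁) = (1/√(2π))·e^{−d₁²/2} = 0.371755
Θ = −S·φ(d₁)·σ/(2√T) + r·K·e^{−rT}·N(−d₂) = −27.266860 + 10.438306 = -16.828553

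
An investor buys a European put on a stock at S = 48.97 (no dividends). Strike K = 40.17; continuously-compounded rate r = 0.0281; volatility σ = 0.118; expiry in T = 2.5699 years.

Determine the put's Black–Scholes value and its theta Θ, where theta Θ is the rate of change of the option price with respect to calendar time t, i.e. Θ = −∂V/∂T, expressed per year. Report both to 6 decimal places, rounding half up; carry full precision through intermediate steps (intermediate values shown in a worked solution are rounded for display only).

σ√T = 0.118·√2.5699 = 0.189165
d₁ = (ln(S/K) + (r+σ²/2)T) / (σ√T) = (ln(48.97/40.17) + (0.0281+0.118²/2)·2.5699) / 0.189165 = (0.198087 + 0.090106) / 0.189165 = 1.523504
d₂ = d₁ − σ√T = 1.523504 − 0.189165 = 1.334340
e^{−rT} = e^{−0.0281·2.5699} = 0.930332
N(−d₁) = 0.063816,  N(−d₂) = 0.091046
Put price V = K·e^{−rT}·N(−d₂) − S·N(−d₁) = 3.402529 − 3.125084 = 0.277445
φ(d₁) = (1/√(2π))·e^{−d₁²/2} = 0.124996
Θ = −S·φ(d₁)·σ/(2√T) + r·K·e^{−rT}·N(−d₂) = −0.225279 + 0.095611 = -0.129668

price = 0.277445
Θ = -0.129668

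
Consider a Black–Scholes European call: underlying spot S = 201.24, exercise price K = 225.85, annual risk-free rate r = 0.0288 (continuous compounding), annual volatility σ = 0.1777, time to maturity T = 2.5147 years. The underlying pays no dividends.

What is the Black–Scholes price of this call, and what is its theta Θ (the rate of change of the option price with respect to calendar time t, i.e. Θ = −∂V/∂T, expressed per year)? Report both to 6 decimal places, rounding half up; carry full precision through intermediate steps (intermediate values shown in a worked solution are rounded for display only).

price = 18.892987
Θ = -6.825008

σ√T = 0.1777·√2.5147 = 0.281793
d₁ = (ln(S/K) + (r+σ²/2)T) / (σ√T) = (ln(201.24/225.85) + (0.0288+0.1777²/2)·2.5147) / 0.281793 = (-0.115373 + 0.112127) / 0.281793 = -0.011518
d₂ = d₁ − σ√T = -0.011518 − 0.281793 = -0.293311
e^{−rT} = e^{−0.0288·2.5147} = 0.930137
N(d₁) = 0.495405,  N(d₂) = 0.384642
Call price V = S·N(d₁) − K·e^{−rT}·N(d₂) = 99.695297 − 80.802310 = 18.892987
φ(d₁) = (1/√(2π))·e^{−d₁²/2} = 0.398916
Θ = −S·φ(d₁)·σ/(2√T) − r·K·e^{−rT}·N(d₂) = −4.497901 − 2.327107 = -6.825008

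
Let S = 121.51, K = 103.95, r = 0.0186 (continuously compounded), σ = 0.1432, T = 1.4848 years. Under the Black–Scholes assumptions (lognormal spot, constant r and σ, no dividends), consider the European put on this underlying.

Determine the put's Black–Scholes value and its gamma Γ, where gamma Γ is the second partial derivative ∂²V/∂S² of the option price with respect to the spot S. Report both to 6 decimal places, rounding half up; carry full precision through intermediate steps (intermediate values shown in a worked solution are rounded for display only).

price = 1.452318
Γ = 0.009824

σ√T = 0.1432·√1.4848 = 0.174493
d₁ = (ln(S/K) + (r+σ²/2)T) / (σ√T) = (ln(121.51/103.95) + (0.0186+0.1432²/2)·1.4848) / 0.174493 = (0.156087 + 0.042841) / 0.174493 = 1.140035
d₂ = d₁ − σ√T = 1.140035 − 0.174493 = 0.965542
e^{−rT} = e^{−0.0186·1.4848} = 0.972761
N(−d₁) = 0.127136,  N(−d₂) = 0.167137
Put price V = K·e^{−rT}·N(−d₂) − S·N(−d₁) = 16.900597 − 15.448279 = 1.452318
φ(d₁) = (1/√(2π))·e^{−d₁²/2} = 0.208299
Γ = φ(d₁) / (S·σ·√T) = 0.009824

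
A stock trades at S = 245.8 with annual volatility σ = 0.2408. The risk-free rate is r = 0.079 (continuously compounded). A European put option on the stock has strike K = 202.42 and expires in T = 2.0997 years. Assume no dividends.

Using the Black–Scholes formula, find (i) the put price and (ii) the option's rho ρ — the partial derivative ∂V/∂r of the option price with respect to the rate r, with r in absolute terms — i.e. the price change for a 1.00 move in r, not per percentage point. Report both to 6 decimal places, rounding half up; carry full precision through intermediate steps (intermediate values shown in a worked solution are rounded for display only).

price = 5.560338
ρ = -70.430287

σ√T = 0.2408·√2.0997 = 0.348927
d₁ = (ln(S/K) + (r+σ²/2)T) / (σ√T) = (ln(245.8/202.42) + (0.079+0.2408²/2)·2.0997) / 0.348927 = (0.194173 + 0.226751) / 0.348927 = 1.206339
d₂ = d₁ − σ√T = 1.206339 − 0.348927 = 0.857412
e^{−rT} = e^{−0.079·2.0997} = 0.847151
N(−d₁) = 0.113843,  N(−d₂) = 0.195609
Put price V = K·e^{−rT}·N(−d₂) − S·N(−d₁) = 33.543024 − 27.982686 = 5.560338
ρ = −K·T·e^{−rT}·N(−d₂) = -70.430287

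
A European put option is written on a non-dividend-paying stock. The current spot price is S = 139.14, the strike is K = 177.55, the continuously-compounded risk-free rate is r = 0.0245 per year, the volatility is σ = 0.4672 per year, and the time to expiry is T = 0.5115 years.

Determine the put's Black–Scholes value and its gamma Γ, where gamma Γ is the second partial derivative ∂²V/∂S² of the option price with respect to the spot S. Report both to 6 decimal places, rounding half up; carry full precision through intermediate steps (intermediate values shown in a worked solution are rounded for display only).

σ√T = 0.4672·√0.5115 = 0.334138
d₁ = (ln(S/K) + (r+σ²/2)T) / (σ√T) = (ln(139.14/177.55) + (0.0245+0.4672²/2)·0.5115) / 0.334138 = (-0.243772 + 0.068356) / 0.334138 = -0.524980
d₂ = d₁ − σ√T = -0.524980 − 0.334138 = -0.859118
e^{−rT} = e^{−0.0245·0.5115} = 0.987546
N(−d₁) = 0.700202,  N(−d₂) = 0.804862
Put price V = K·e^{−rT}·N(−d₂) − S·N(−d₁) = 141.123661 − 97.426054 = 43.697608
φ(d₁) = (1/√(2π))·e^{−d₁²/2} = 0.347587
Γ = φ(d₁) / (S·σ·√T) = 0.007476

price = 43.697608
Γ = 0.007476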